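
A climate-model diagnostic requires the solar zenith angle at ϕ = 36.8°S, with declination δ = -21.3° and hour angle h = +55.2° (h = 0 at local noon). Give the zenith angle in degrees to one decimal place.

θ_z = 50.0°

cos θ_z = sin ϕ sin δ + cos ϕ cos δ cos h = 0.217596 + 0.425772 = 0.643368.
θ_z = arccos(0.643368) = 50.0°.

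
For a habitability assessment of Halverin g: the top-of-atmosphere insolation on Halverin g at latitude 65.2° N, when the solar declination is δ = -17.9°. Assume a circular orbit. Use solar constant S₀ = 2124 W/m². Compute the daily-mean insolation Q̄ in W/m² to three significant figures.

Q̄ ≈ 42.7 W/m²

cos H₀ = −tan(+65.2°) tan(-17.900°) = 0.6990, H₀ = 0.7968 rad.
Bracket: H₀ sin φ sin δ + cos φ cos δ sin H₀ = 0.7968×0.90778×-0.30736 + 0.41945×0.95159×0.71511 = -0.222319 + 0.285432 = 0.063113.
Q̄ = (S₀/π) × [bracket] = (2124/π) × 0.063113 = 42.67 W/m².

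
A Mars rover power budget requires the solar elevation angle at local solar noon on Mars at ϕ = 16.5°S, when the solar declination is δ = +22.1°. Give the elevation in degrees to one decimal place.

At local noon the hour angle is zero, so the zenith angle equals |ϕ − δ| = |-16.5° − (+22.100°)| = 38.600°.
Elevation = 90° − 38.600° = 51.4°.

51.4°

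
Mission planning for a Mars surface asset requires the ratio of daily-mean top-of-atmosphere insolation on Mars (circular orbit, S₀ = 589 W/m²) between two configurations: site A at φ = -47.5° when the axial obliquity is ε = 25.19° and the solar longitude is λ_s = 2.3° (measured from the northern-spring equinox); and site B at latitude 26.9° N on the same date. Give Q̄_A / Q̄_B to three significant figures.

Q̄_A / Q̄_B ≈ 0.726

— Configuration A (φ=-47.5°):
Solar declination: sin δ = sin ε · sin λ_s = sin 25.19° × sin 2.3° = 0.01708, so δ = +0.979°.
cos H₀ = −tan(-47.5°) tan(+0.979°) = 0.0186, H₀ = 1.5522 rad.
Bracket: H₀ sin φ sin δ + cos φ cos δ sin H₀ = 1.5522×-0.73728×0.01708 + 0.67559×0.99985×0.99983 = -0.019546 + 0.675374 = 0.655828.
Q̄ = (S₀/π) × [bracket] = (589/π) × 0.655828 = 122.96 W/m².
— Configuration B (φ=+26.9°):
cos H₀ = −tan(+26.9°) tan(+0.979°) = -0.0087, H₀ = 1.5795 rad.
Bracket: H₀ sin φ sin δ + cos φ cos δ sin H₀ = 1.5795×0.45243×0.01708 + 0.89180×0.99985×0.99996 = 0.012206 + 0.891631 = 0.903837.
Q̄ = (S₀/π) × [bracket] = (589/π) × 0.903837 = 169.46 W/m².
Ratio Q̄_A / Q̄_B = 122.96 / 169.46 = 0.7256.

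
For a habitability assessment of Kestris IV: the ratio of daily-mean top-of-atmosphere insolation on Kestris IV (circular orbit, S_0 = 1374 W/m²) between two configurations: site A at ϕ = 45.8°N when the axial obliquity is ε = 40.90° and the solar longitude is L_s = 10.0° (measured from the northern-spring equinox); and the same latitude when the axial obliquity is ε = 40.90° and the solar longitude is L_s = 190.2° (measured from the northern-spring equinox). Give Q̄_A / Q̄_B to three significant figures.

Q̄_A / Q̄_B ≈ 1.46

— Configuration A (ϕ=+45.8°):
Solar declination: sin δ = sin ε · sin L_s = sin 40.90° × sin 10.0° = 0.11369, so δ = +6.528°.
cos h₀ = −tan(+45.8°) tan(+6.528°) = -0.1177, h₀ = 1.6887 rad.
Bracket: h₀ sin ϕ sin δ + cos ϕ cos δ sin h₀ = 1.6887×0.71691×0.11369 + 0.69717×0.99352×0.99305 = 0.137638 + 0.687838 = 0.825476.
Q̄ = (S_0/π) × [bracket] = (1374/π) × 0.825476 = 361.03 W/m².
— Configuration B (ϕ=+45.8°):
Solar declination: sin δ = sin ε · sin L_s = sin 40.90° × sin 190.2° = -0.11594, so δ = -6.658°.
cos h₀ = −tan(+45.8°) tan(-6.658°) = 0.1200, h₀ = 1.4505 rad.
Bracket: h₀ sin ϕ sin δ + cos ϕ cos δ sin h₀ = 1.4505×0.71691×-0.11594 + 0.69717×0.99326×0.99277 = -0.120563 + 0.687465 = 0.566902.
Q̄ = (S_0/π) × [bracket] = (1374/π) × 0.566902 = 247.94 W/m².
Ratio Q̄_A / Q̄_B = 361.03 / 247.94 = 1.456.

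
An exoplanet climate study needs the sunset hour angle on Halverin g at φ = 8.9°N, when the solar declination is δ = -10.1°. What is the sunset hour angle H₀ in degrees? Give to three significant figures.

H₀ = 88.4°

cos H₀ = −tan φ · tan δ = −tan(+8.9°) × tan(-10.100°) = 0.0279, so H₀ = 1.5429 rad = 88.40°.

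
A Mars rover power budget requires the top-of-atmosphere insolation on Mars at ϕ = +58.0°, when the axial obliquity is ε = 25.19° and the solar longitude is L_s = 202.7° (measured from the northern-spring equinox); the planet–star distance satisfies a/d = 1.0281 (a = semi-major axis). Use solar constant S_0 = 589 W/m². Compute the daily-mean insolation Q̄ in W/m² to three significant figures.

Solar declination: sin δ = sin ε · sin L_s = sin 25.19° × sin 202.7° = -0.16425, so δ = -9.454°.
cos h₀ = −tan(+58.0°) tan(-9.454°) = 0.2665, h₀ = 1.3011 rad.
Bracket: h₀ sin ϕ sin δ + cos ϕ cos δ sin h₀ = 1.3011×0.84805×-0.16425 + 0.52992×0.98642×0.96384 = -0.181233 + 0.503822 = 0.322589.
Inverse-square distance factor (a/d)² = 1.0281² = 1.056990.
Q̄ = (S_0/π) × 1.056990 × [bracket] = (589/π) × 1.056990 × 0.322589 = 63.93 W/m².

Q̄ ≈ 63.9 W/m²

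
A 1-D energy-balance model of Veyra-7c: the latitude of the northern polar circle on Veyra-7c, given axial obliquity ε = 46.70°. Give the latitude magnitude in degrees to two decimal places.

The polar circle is the lowest latitude that experiences at least one full rotation of continuous daylight at the northern-summer solstice; it lies at |ϕ| = 90° − ε = 90° − 46.70° = 43.30°.

43.30°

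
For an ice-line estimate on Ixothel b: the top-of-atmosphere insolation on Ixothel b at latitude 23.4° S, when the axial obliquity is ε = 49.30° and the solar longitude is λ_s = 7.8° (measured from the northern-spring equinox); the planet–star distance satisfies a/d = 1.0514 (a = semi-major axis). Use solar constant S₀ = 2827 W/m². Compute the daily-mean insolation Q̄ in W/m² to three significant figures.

Q̄ ≈ 845 W/m²

Solar declination: sin δ = sin ε · sin λ_s = sin 49.30° × sin 7.8° = 0.10289, so δ = +5.906°.
cos H₀ = −tan(-23.4°) tan(+5.906°) = 0.0448, H₀ = 1.5260 rad.
Bracket: H₀ sin φ sin δ + cos φ cos δ sin H₀ = 1.5260×-0.39715×0.10289 + 0.91775×0.99469×0.99900 = -0.062357 + 0.911964 = 0.849607.
Inverse-square distance factor (a/d)² = 1.0514² = 1.105442.
Q̄ = (S₀/π) × 1.105442 × [bracket] = (2827/π) × 1.105442 × 0.849607 = 845.1 W/m².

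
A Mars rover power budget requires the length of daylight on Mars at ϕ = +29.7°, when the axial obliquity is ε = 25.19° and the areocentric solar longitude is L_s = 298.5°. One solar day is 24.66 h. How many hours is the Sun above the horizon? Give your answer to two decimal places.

10.51 h

sin δ = sin 25.19° × sin 298.5° = -0.37404, so δ = -21.965°.
cos h₀ = −tan ϕ · tan δ = −tan(+29.7°) × tan(-21.965°) = 0.2300, so h₀ = 1.3387 rad = 76.70°.
Daylight = 2h₀/(2π) × 24.66 h = (1.3387/π) × 24.66 = 10.51 h.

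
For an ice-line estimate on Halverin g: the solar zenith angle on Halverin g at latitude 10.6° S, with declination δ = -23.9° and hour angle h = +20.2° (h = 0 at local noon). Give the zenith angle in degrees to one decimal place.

θ_z = 23.4°

cos θ_z = sin ϕ sin δ + cos ϕ cos δ cos h = 0.074526 + 0.843379 = 0.917905.
θ_z = arccos(0.917905) = 23.4°.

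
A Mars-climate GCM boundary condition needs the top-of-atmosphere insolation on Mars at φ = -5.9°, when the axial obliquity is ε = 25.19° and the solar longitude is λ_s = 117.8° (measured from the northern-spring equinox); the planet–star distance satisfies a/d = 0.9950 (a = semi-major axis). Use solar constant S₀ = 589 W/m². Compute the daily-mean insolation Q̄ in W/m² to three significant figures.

Solar declination: sin δ = sin ε · sin λ_s = sin 25.19° × sin 117.8° = 0.37650, so δ = +22.117°.
cos H₀ = −tan(-5.9°) tan(+22.117°) = 0.0420, H₀ = 1.5288 rad.
Bracket: H₀ sin φ sin δ + cos φ cos δ sin H₀ = 1.5288×-0.10279×0.37650 + 0.99470×0.92642×0.99912 = -0.059165 + 0.920699 = 0.861534.
Inverse-square distance factor (a/d)² = 0.9950² = 0.990025.
Q̄ = (S₀/π) × 0.990025 × [bracket] = (589/π) × 0.990025 × 0.861534 = 159.9 W/m².

Q̄ ≈ 160 W/m²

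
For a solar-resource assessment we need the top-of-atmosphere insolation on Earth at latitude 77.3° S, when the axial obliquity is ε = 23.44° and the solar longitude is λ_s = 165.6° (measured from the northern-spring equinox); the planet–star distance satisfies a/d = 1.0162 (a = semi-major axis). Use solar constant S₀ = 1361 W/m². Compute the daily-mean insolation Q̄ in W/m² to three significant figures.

Solar declination: sin δ = sin ε · sin λ_s = sin 23.44° × sin 165.6° = 0.09893, so δ = +5.677°.
cos H₀ = −tan(-77.3°) tan(+5.677°) = 0.4411, H₀ = 1.1139 rad.
Bracket: H₀ sin φ sin δ + cos φ cos δ sin H₀ = 1.1139×-0.97553×0.09893 + 0.21985×0.99509×0.89744 = -0.107502 + 0.196333 = 0.088831.
Inverse-square distance factor (a/d)² = 1.0162² = 1.032662.
Q̄ = (S₀/π) × 1.032662 × [bracket] = (1361/π) × 1.032662 × 0.088831 = 39.74 W/m².

Q̄ ≈ 39.7 W/m²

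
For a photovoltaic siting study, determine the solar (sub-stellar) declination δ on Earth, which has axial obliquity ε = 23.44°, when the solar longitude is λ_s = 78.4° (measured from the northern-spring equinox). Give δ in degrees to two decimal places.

δ = +22.93°

sin δ = sin ε · sin λ_s = sin 23.44° × sin 78.4° = 0.389664.
δ = arcsin(0.389664) = +22.93°.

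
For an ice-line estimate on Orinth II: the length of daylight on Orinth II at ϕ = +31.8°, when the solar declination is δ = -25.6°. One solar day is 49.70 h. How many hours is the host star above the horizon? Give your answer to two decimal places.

cos h₀ = −tan ϕ · tan δ = −tan(+31.8°) × tan(-25.600°) = 0.2971, so h₀ = 1.2692 rad = 72.72°.
Daylight = 2h₀/(2π) × 49.70 h = (1.2692/π) × 49.70 = 20.08 h.

20.08 h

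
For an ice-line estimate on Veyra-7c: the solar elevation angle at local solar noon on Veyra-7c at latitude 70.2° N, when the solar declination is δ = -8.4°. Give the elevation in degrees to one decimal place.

11.4°

At local noon the hour angle is zero, so the zenith angle equals |φ − δ| = |+70.2° − (-8.400°)| = 78.600°.
Elevation = 90° − 78.600° = 11.4°.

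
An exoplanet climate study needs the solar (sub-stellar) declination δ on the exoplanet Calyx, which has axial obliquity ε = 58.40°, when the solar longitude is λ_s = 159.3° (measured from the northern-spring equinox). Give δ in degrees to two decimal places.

δ = +17.52°

sin δ = sin ε · sin λ_s = sin 58.40° × sin 159.3° = 0.301064.
δ = arcsin(0.301064) = +17.52°.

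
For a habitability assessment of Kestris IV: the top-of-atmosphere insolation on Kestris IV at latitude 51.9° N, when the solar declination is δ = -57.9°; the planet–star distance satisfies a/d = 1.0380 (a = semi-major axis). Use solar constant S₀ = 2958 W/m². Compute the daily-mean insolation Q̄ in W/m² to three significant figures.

cos H₀ = −tan(+51.9°) tan(-57.900°) = 2.0331 ≥ 1 ⇒ polar night, H₀ = 0 and Q̄ = 0.
Inverse-square distance factor (a/d)² = 1.0380² = 1.077444.

Q̄ ≈ 0.00 W/m²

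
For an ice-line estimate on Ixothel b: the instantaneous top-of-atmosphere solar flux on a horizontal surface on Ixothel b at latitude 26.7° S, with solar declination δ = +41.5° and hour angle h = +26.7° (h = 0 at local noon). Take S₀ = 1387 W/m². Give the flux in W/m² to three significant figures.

cos θ_z = sin φ sin δ + cos φ cos δ cos h = -0.297728 + 0.597751 = 0.300023.
Flux = S₀ · cos θ_z = 1387 × 0.300023 = 416.1 W/m².

416 W/m²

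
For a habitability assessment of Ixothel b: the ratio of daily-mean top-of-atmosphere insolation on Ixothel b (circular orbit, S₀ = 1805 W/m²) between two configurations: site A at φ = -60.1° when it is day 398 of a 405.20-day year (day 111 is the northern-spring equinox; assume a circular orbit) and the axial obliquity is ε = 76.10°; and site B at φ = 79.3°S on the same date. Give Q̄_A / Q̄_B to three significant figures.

— Configuration A (φ=-60.1°):
Solar longitude: λ_s = 360° × (398 − 111)/405.20 = 254.985°.
sin δ = sin 76.10° × sin 254.985° = -0.93758, so δ = -69.648°.
cos H₀ = −tan(-60.1°) tan(-69.648°) = -4.6883 ≤ −1 ⇒ polar day, H₀ = π.
Bracket: H₀ sin φ sin δ + cos φ cos δ sin H₀ = 3.1416×-0.86690×-0.93758 + 0.49849×0.34778×0.00000 = 2.553455 + 0.000000 = 2.553455.
Q̄ = (S₀/π) × [bracket] = (1805/π) × 2.553455 = 1467.1 W/m².
— Configuration B (φ=-79.3°):
cos H₀ = −tan(-79.3°) tan(-69.648°) = -14.2675 ≤ −1 ⇒ polar day, H₀ = π.
Bracket: H₀ sin φ sin δ + cos φ cos δ sin H₀ = 3.1416×-0.98261×-0.93758 + 0.18567×0.34778×0.00000 = 2.894279 + 0.000000 = 2.894279.
Q̄ = (S₀/π) × [bracket] = (1805/π) × 2.894279 = 1662.9 W/m².
Ratio Q̄_A / Q̄_B = 1467.1 / 1662.9 = 0.8823.

Q̄_A / Q̄_B ≈ 0.882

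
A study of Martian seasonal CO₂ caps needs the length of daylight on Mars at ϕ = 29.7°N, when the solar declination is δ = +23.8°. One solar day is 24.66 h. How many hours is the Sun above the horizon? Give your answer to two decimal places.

14.33 h

cos h₀ = −tan ϕ · tan δ = −tan(+29.7°) × tan(+23.800°) = -0.2516, so h₀ = 1.8251 rad = 104.57°.
Daylight = 2h₀/(2π) × 24.66 h = (1.8251/π) × 24.66 = 14.33 h.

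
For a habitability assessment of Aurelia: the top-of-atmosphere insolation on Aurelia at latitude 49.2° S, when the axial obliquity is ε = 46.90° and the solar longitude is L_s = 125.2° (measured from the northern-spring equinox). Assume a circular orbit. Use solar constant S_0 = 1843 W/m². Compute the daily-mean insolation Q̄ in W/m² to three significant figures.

Q̄ ≈ 15.1 W/m²

Solar declination: sin δ = sin ε · sin L_s = sin 46.90° × sin 125.2° = 0.59665, so δ = +36.630°.
cos h₀ = −tan(-49.2°) tan(+36.630°) = 0.8613, h₀ = 0.5329 rad.
Bracket: h₀ sin ϕ sin δ + cos ϕ cos δ sin h₀ = 0.5329×-0.75700×0.59665 + 0.65342×0.80250×0.50804 = -0.240692 + 0.266401 = 0.025709.
Q̄ = (S_0/π) × [bracket] = (1843/π) × 0.025709 = 15.08 W/m².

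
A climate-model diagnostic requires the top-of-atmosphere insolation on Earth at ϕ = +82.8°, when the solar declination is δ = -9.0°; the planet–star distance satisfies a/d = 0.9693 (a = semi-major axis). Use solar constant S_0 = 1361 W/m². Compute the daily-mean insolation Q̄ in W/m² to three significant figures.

Q̄ ≈ 0.00 W/m²

cos h₀ = −tan(+82.8°) tan(-9.000°) = 1.2537 ≥ 1 ⇒ polar night, h₀ = 0 and Q̄ = 0.
Inverse-square distance factor (a/d)² = 0.9693² = 0.939542.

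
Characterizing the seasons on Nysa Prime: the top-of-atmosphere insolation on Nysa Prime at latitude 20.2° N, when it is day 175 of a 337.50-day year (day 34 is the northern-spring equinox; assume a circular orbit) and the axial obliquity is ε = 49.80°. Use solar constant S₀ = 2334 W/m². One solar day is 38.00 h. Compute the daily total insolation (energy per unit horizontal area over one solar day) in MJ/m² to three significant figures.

Solar longitude: λ_s = 360° × (175 − 34)/337.50 = 150.400°.
sin δ = sin 49.80° × sin 150.400° = 0.37727, so δ = +22.165°.
cos H₀ = −tan(+20.2°) tan(+22.165°) = -0.1499, H₀ = 1.7212 rad.
Bracket: H₀ sin φ sin δ + cos φ cos δ sin H₀ = 1.7212×0.34530×0.37727 + 0.93849×0.92610×0.98870 = 0.224223 + 0.859314 = 1.083537.
Q̄ = (S₀/π) × [bracket] = (2334/π) × 1.083537 = 805.00 W/m².
Daily total = Q̄ × 38.00 h × 3600 s/h = 805.00 × 38.00 × 3600 / 10⁶ = 110.1 MJ/m².

110 MJ/m²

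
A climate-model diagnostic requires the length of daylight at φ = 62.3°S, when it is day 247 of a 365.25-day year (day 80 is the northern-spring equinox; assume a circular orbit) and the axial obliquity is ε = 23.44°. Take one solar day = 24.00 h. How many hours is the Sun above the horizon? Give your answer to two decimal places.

10.44 h

Solar longitude: λ_s = 360° × (247 − 80)/365.25 = 164.600°.
sin δ = sin 23.44° × sin 164.600° = 0.10564, so δ = +6.064°.
cos H₀ = −tan φ · tan δ = −tan(-62.3°) × tan(+6.064°) = 0.2023, so H₀ = 1.3670 rad = 78.33°.
Daylight = 2H₀/(2π) × 24.00 h = (1.3670/π) × 24.00 = 10.44 h.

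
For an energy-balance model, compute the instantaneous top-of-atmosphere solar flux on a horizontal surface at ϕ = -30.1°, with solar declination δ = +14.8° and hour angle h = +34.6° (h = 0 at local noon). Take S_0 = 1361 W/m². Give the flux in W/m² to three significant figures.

cos θ_z = sin ϕ sin δ + cos ϕ cos δ cos h = -0.128109 + 0.688511 = 0.560402.
Flux = S_0 · cos θ_z = 1361 × 0.560402 = 762.7 W/m².

763 W/m²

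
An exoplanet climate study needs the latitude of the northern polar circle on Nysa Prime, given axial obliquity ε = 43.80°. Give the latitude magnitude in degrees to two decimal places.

46.20°

The polar circle is the lowest latitude that experiences at least one full rotation of continuous daylight at the northern-summer solstice; it lies at |ϕ| = 90° − ε = 90° − 43.80° = 46.20°.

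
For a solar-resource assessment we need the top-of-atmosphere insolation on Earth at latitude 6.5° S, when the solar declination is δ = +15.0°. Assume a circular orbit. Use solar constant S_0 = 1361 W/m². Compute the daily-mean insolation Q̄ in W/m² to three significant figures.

Q̄ ≈ 396 W/m²

cos h₀ = −tan(-6.5°) tan(+15.000°) = 0.0305, h₀ = 1.5403 rad.
Bracket: h₀ sin ϕ sin δ + cos ϕ cos δ sin h₀ = 1.5403×-0.11320×0.25882 + 0.99357×0.96593×0.99953 = -0.045128 + 0.959268 = 0.914140.
Q̄ = (S_0/π) × [bracket] = (1361/π) × 0.914140 = 396.0 W/m².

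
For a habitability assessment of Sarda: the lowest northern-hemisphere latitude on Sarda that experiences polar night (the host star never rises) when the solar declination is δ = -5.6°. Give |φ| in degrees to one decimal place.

Polar night requires cos H₀ = −tan φ tan δ ≥ 1, i.e. tan φ tan δ ≤ −1.
The boundary is |tan φ| · |tan δ| = 1, so |φ| = 90° − |δ| = 90° − 5.6° = 84.4° in the northern hemisphere.

|φ| = 84.4°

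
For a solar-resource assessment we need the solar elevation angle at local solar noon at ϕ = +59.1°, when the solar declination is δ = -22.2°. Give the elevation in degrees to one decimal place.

8.7°

At local noon the hour angle is zero, so the zenith angle equals |ϕ − δ| = |+59.1° − (-22.200°)| = 81.300°.
Elevation = 90° − 81.300° = 8.7°.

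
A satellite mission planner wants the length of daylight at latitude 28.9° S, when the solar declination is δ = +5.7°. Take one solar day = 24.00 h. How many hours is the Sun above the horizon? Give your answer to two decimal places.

cos h₀ = −tan ϕ · tan δ = −tan(-28.9°) × tan(+5.700°) = 0.0551, so h₀ = 1.5157 rad = 86.84°.
Daylight = 2h₀/(2π) × 24.00 h = (1.5157/π) × 24.00 = 11.58 h.

11.58 h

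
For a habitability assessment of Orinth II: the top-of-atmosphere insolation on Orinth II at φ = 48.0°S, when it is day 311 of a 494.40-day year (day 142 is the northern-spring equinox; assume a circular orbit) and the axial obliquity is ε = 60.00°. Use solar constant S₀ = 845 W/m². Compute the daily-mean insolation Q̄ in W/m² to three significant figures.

Solar longitude: λ_s = 360° × (311 − 142)/494.40 = 123.058°.
sin δ = sin 60.00° × sin 123.058° = 0.72583, so δ = +46.538°.
cos H₀ = −tan(-48.0°) tan(+46.538°) = 1.1719 ≥ 1 ⇒ polar night, H₀ = 0 and Q̄ = 0.

Q̄ ≈ 0.00 W/m²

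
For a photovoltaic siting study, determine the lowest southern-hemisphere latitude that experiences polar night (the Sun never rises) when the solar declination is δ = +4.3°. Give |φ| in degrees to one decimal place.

|φ| = 85.7°

Polar night requires cos H₀ = −tan φ tan δ ≥ 1, i.e. tan φ tan δ ≤ −1.
The boundary is |tan φ| · |tan δ| = 1, so |φ| = 90° − |δ| = 90° − 4.3° = 85.7° in the southern hemisphere.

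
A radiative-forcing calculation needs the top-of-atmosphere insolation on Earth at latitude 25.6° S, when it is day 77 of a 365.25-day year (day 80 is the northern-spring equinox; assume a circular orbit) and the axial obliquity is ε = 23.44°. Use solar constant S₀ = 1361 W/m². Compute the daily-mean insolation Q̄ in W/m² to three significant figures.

Solar longitude: λ_s = 360° × (77 − 80)/365.25 = -2.957°, i.e. -2.957° + 360° = 357.043°.
sin δ = sin 23.44° × sin 357.043° = -0.02052, so δ = -1.176°.
cos H₀ = −tan(-25.6°) tan(-1.176°) = -0.0098, H₀ = 1.5806 rad.
Bracket: H₀ sin φ sin δ + cos φ cos δ sin H₀ = 1.5806×-0.43209×-0.02052 + 0.90183×0.99979×0.99995 = 0.014014 + 0.901596 = 0.915610.
Q̄ = (S₀/π) × [bracket] = (1361/π) × 0.915610 = 396.7 W/m².

Q̄ ≈ 397 W/m²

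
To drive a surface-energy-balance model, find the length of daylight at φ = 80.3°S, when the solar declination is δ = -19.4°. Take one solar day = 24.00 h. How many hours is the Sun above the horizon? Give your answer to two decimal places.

Sunrise equation: cos H₀ = −tan φ · tan δ = -2.0602 ≤ −1, so the Sun never sets (polar day) and H₀ = π.
Daylight = 2H₀/(2π) × 24.00 h = (3.1416/π) × 24.00 = 24.00 h.

24.00 h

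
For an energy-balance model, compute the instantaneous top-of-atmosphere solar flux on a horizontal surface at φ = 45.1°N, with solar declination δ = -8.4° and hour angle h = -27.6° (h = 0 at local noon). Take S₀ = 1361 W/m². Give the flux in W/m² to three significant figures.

cos θ_z = sin φ sin δ + cos φ cos δ cos h = -0.103476 + 0.618835 = 0.515359.
Flux = S₀ · cos θ_z = 1361 × 0.515359 = 701.4 W/m².

701 W/m²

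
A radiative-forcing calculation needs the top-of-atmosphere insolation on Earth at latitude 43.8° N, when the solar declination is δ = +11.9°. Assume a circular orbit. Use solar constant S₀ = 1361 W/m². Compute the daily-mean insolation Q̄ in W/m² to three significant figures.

Q̄ ≈ 409 W/m²

cos H₀ = −tan(+43.8°) tan(+11.900°) = -0.2021, H₀ = 1.7743 rad.
Bracket: H₀ sin φ sin δ + cos φ cos δ sin H₀ = 1.7743×0.69214×0.20620 + 0.72176×0.97851×0.97937 = 0.253227 + 0.691679 = 0.944906.
Q̄ = (S₀/π) × [bracket] = (1361/π) × 0.944906 = 409.4 W/m².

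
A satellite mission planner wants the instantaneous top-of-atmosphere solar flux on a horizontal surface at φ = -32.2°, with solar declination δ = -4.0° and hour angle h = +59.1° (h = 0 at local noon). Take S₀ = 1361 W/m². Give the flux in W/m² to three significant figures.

641 W/m²

cos θ_z = sin φ sin δ + cos φ cos δ cos h = 0.037172 + 0.433497 = 0.470669.
Flux = S₀ · cos θ_z = 1361 × 0.470669 = 640.6 W/m².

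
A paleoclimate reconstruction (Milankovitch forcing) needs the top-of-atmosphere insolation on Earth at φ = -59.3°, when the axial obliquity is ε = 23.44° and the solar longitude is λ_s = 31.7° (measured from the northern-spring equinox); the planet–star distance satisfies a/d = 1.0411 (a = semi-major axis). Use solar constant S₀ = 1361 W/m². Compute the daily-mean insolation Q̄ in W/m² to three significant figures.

Solar declination: sin δ = sin ε · sin λ_s = sin 23.44° × sin 31.7° = 0.20903, so δ = +12.065°.
cos H₀ = −tan(-59.3°) tan(+12.065°) = 0.3600, H₀ = 1.2025 rad.
Bracket: H₀ sin φ sin δ + cos φ cos δ sin H₀ = 1.2025×-0.85985×0.20903 + 0.51054×0.97791×0.93295 = -0.216131 + 0.465787 = 0.249656.
Inverse-square distance factor (a/d)² = 1.0411² = 1.083889.
Q̄ = (S₀/π) × 1.083889 × [bracket] = (1361/π) × 1.083889 × 0.249656 = 117.2 W/m².

Q̄ ≈ 117 W/m²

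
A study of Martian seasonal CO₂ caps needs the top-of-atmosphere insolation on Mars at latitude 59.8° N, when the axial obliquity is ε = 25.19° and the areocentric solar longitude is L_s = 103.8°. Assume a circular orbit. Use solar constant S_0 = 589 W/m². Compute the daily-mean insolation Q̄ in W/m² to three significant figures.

sin δ = sin 25.19° × sin 103.8° = 0.41334, so δ = +24.415°.
cos h₀ = −tan(+59.8°) tan(+24.415°) = -0.7799, h₀ = 2.4653 rad.
Bracket: h₀ sin ϕ sin δ + cos ϕ cos δ sin h₀ = 2.4653×0.86427×0.41334 + 0.50302×0.91058×0.62588 = 0.880697 + 0.286678 = 1.167375.
Q̄ = (S_0/π) × [bracket] = (589/π) × 1.167375 = 218.9 W/m².

Q̄ ≈ 219 W/m²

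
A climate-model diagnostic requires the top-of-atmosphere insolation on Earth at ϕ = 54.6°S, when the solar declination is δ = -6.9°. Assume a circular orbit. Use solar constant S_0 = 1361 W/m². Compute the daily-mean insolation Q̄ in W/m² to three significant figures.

Q̄ ≈ 319 W/m²

cos h₀ = −tan(-54.6°) tan(-6.900°) = -0.1703, h₀ = 1.7419 rad.
Bracket: h₀ sin ϕ sin δ + cos ϕ cos δ sin h₀ = 1.7419×-0.81513×-0.12014 + 0.57928×0.99276×0.98540 = 0.170584 + 0.566690 = 0.737274.
Q̄ = (S_0/π) × [bracket] = (1361/π) × 0.737274 = 319.4 W/m².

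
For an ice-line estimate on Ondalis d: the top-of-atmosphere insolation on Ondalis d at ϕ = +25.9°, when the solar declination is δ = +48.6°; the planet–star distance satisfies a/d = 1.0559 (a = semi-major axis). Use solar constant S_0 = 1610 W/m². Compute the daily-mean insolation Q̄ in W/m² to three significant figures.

Q̄ ≈ 687 W/m²

cos h₀ = −tan(+25.9°) tan(+48.600°) = -0.5508, h₀ = 2.1541 rad.
Bracket: h₀ sin ϕ sin δ + cos ϕ cos δ sin h₀ = 2.1541×0.43680×0.75011 + 0.89956×0.66131×0.83465 = 0.705787 + 0.496523 = 1.202310.
Inverse-square distance factor (a/d)² = 1.0559² = 1.114925.
Q̄ = (S_0/π) × 1.114925 × [bracket] = (1610/π) × 1.114925 × 1.202310 = 687.0 W/m².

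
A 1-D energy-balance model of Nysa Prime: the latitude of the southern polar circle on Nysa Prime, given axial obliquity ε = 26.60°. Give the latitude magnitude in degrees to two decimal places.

The polar circle is the lowest latitude that experiences at least one full rotation of continuous darkness at the northern-summer solstice; it lies at |φ| = 90° − ε = 90° − 26.60° = 63.40°.

63.40°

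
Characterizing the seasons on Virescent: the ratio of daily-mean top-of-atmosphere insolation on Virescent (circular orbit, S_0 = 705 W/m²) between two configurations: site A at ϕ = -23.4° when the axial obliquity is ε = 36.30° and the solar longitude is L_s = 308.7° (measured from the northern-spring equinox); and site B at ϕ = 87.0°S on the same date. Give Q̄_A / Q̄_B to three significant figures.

— Configuration A (ϕ=-23.4°):
Solar declination: sin δ = sin ε · sin L_s = sin 36.30° × sin 308.7° = -0.46203, so δ = -27.518°.
cos h₀ = −tan(-23.4°) tan(-27.518°) = -0.2254, h₀ = 1.7982 rad.
Bracket: h₀ sin ϕ sin δ + cos ϕ cos δ sin h₀ = 1.7982×-0.39715×-0.46203 + 0.91775×0.88687×0.97426 = 0.329961 + 0.792975 = 1.122936.
Q̄ = (S_0/π) × [bracket] = (705/π) × 1.122936 = 252.00 W/m².
— Configuration B (ϕ=-87.0°):
cos h₀ = −tan(-87.0°) tan(-27.518°) = -9.9406 ≤ −1 ⇒ polar day, h₀ = π.
Bracket: h₀ sin ϕ sin δ + cos ϕ cos δ sin h₀ = 3.1416×-0.99863×-0.46203 + 0.05234×0.88687×0.00000 = 1.449525 + 0.000000 = 1.449525.
Q̄ = (S_0/π) × [bracket] = (705/π) × 1.449525 = 325.29 W/m².
Ratio Q̄_A / Q̄_B = 252.00 / 325.29 = 0.7747.

Q̄_A / Q̄_B ≈ 0.775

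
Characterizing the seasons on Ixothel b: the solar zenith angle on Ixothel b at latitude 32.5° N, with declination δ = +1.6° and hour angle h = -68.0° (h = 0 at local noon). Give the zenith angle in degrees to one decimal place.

θ_z = 70.7°

cos θ_z = sin ϕ sin δ + cos ϕ cos δ cos h = 0.015002 + 0.315817 = 0.330819.
θ_z = arccos(0.330819) = 70.7°.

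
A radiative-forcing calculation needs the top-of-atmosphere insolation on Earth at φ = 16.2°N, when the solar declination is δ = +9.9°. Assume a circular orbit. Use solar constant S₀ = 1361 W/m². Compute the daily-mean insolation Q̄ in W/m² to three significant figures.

cos H₀ = −tan(+16.2°) tan(+9.900°) = -0.0507, H₀ = 1.6215 rad.
Bracket: H₀ sin φ sin δ + cos φ cos δ sin H₀ = 1.6215×0.27899×0.17193 + 0.96029×0.98511×0.99871 = 0.077778 + 0.944771 = 1.022549.
Q̄ = (S₀/π) × [bracket] = (1361/π) × 1.022549 = 443.0 W/m².

Q̄ ≈ 443 W/m²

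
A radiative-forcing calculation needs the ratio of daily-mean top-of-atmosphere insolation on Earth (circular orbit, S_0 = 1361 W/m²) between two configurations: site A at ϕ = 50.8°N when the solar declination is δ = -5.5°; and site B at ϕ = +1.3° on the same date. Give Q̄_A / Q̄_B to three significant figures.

— Configuration A (ϕ=+50.8°):
cos h₀ = −tan(+50.8°) tan(-5.500°) = 0.1181, h₀ = 1.4525 rad.
Bracket: h₀ sin ϕ sin δ + cos ϕ cos δ sin h₀ = 1.4525×0.77494×-0.09585 + 0.63203×0.99540×0.99301 = -0.107889 + 0.624725 = 0.516836.
Q̄ = (S_0/π) × [bracket] = (1361/π) × 0.516836 = 223.90 W/m².
— Configuration B (ϕ=+1.3°):
cos h₀ = −tan(+1.3°) tan(-5.500°) = 0.0022, h₀ = 1.5686 rad.
Bracket: h₀ sin ϕ sin δ + cos ϕ cos δ sin h₀ = 1.5686×0.02269×-0.09585 + 0.99974×0.99540×1.00000 = -0.003411 + 0.995141 = 0.991730.
Q̄ = (S_0/π) × [bracket] = (1361/π) × 0.991730 = 429.64 W/m².
Ratio Q̄_A / Q̄_B = 223.90 / 429.64 = 0.5211.

Q̄_A / Q̄_B ≈ 0.521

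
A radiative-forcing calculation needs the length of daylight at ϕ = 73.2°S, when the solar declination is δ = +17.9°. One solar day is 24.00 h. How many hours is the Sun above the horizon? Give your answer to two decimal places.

0.00 h

cos h₀ = −tan ϕ · tan δ = 1.0698 ≥ 1, so the Sun never rises (polar night) and h₀ = 0.
Daylight = 2h₀/(2π) × 24.00 h = (0.0000/π) × 24.00 = 0.00 h.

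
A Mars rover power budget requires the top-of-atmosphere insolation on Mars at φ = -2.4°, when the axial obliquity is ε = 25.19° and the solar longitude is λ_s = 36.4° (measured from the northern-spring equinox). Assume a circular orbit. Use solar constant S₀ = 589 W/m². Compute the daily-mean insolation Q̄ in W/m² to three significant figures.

Solar declination: sin δ = sin ε · sin λ_s = sin 25.19° × sin 36.4° = 0.25257, so δ = +14.630°.
cos H₀ = −tan(-2.4°) tan(+14.630°) = 0.0109, H₀ = 1.5599 rad.
Bracket: H₀ sin φ sin δ + cos φ cos δ sin H₀ = 1.5599×-0.04188×0.25257 + 0.99912×0.96758×0.99994 = -0.016500 + 0.966671 = 0.950171.
Q̄ = (S₀/π) × [bracket] = (589/π) × 0.950171 = 178.1 W/m².

Q̄ ≈ 178 W/m²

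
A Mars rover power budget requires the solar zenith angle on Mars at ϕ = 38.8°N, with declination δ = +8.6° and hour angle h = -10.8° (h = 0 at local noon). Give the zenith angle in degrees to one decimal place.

cos θ_z = sin ϕ sin δ + cos ϕ cos δ cos h = 0.093699 + 0.756926 = 0.850625.
θ_z = arccos(0.850625) = 31.7°.

θ_z = 31.7°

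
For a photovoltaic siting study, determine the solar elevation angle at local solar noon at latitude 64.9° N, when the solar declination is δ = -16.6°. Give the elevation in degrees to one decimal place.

8.5°

At local noon the hour angle is zero, so the zenith angle equals |ϕ − δ| = |+64.9° − (-16.600°)| = 81.500°.
Elevation = 90° − 81.500° = 8.5°.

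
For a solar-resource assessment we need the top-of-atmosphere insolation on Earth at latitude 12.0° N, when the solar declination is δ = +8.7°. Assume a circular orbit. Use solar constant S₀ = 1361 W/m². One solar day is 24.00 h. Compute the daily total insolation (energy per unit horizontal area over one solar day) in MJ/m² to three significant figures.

cos H₀ = −tan(+12.0°) tan(+8.700°) = -0.0325, H₀ = 1.6033 rad.
Bracket: H₀ sin φ sin δ + cos φ cos δ sin H₀ = 1.6033×0.20791×0.15126 + 0.97815×0.98849×0.99947 = 0.050421 + 0.966379 = 1.016800.
Q̄ = (S₀/π) × [bracket] = (1361/π) × 1.016800 = 440.50 W/m².
Daily total = Q̄ × 24.00 h × 3600 s/h = 440.50 × 24.00 × 3600 / 10⁶ = 38.06 MJ/m².

38.1 MJ/m²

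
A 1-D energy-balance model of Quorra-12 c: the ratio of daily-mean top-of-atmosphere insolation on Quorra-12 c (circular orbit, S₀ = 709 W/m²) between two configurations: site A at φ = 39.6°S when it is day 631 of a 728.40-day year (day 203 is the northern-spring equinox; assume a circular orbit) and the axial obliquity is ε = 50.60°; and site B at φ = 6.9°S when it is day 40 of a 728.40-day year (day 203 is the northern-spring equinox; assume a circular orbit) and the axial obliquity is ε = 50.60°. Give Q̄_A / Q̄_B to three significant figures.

Q̄_A / Q̄_B ≈ 1.46

— Configuration A (φ=-39.6°):
Solar longitude: λ_s = 360° × (631 − 203)/728.40 = 211.532°.
sin δ = sin 50.60° × sin 211.532° = -0.40412, so δ = -23.836°.
cos H₀ = −tan(-39.6°) tan(-23.836°) = -0.3655, H₀ = 1.9450 rad.
Bracket: H₀ sin φ sin δ + cos φ cos δ sin H₀ = 1.9450×-0.63742×-0.40412 + 0.77051×0.91471×0.93081 = 0.501021 + 0.656029 = 1.157050.
Q̄ = (S₀/π) × [bracket] = (709/π) × 1.157050 = 261.13 W/m².
— Configuration B (φ=-6.9°):
Solar longitude: λ_s = 360° × (40 − 203)/728.40 = -80.560°, i.e. -80.560° + 360° = 279.440°.
sin δ = sin 50.60° × sin 279.440° = -0.76227, so δ = -49.665°.
cos H₀ = −tan(-6.9°) tan(-49.665°) = -0.1425, H₀ = 1.7138 rad.
Bracket: H₀ sin φ sin δ + cos φ cos δ sin H₀ = 1.7138×-0.12014×-0.76227 + 0.99276×0.64726×0.98979 = 0.156948 + 0.636013 = 0.792961.
Q̄ = (S₀/π) × [bracket] = (709/π) × 0.792961 = 178.96 W/m².
Ratio Q̄_A / Q̄_B = 261.13 / 178.96 = 1.459.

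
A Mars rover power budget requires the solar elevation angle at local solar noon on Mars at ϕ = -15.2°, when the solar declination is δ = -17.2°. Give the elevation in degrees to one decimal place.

At local noon the hour angle is zero, so the zenith angle equals |ϕ − δ| = |-15.2° − (-17.200°)| = 2.000°.
Elevation = 90° − 2.000° = 88.0°.

88.0°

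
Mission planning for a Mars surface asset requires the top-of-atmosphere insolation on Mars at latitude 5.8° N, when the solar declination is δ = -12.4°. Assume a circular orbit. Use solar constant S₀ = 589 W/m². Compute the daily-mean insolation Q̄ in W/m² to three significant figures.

cos H₀ = −tan(+5.8°) tan(-12.400°) = 0.0223, H₀ = 1.5485 rad.
Bracket: H₀ sin φ sin δ + cos φ cos δ sin H₀ = 1.5485×0.10106×-0.21474 + 0.99488×0.97667×0.99975 = -0.033605 + 0.971427 = 0.937822.
Q̄ = (S₀/π) × [bracket] = (589/π) × 0.937822 = 175.8 W/m².

Q̄ ≈ 176 W/m²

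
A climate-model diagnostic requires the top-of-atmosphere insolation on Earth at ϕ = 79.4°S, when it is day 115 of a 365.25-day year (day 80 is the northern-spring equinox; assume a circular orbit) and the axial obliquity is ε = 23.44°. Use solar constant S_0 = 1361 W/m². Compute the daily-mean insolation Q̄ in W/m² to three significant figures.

Q̄ ≈ 0.00 W/m²

Solar longitude: L_s = 360° × (115 − 80)/365.25 = 34.497°.
sin δ = sin 23.44° × sin 34.497° = 0.22529, so δ = +13.020°.
cos h₀ = −tan(-79.4°) tan(+13.020°) = 1.2356 ≥ 1 ⇒ polar night, h₀ = 0 and Q̄ = 0.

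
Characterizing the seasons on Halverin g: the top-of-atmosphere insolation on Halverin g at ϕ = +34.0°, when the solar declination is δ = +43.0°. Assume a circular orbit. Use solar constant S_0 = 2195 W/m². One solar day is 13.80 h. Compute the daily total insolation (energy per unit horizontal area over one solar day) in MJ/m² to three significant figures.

46.2 MJ/m²

cos h₀ = −tan(+34.0°) tan(+43.000°) = -0.6290, h₀ = 2.2510 rad.
Bracket: h₀ sin ϕ sin δ + cos ϕ cos δ sin h₀ = 2.2510×0.55919×0.68200 + 0.82904×0.73135×0.77741 = 0.858458 + 0.471358 = 1.329816.
Q̄ = (S_0/π) × [bracket] = (2195/π) × 1.329816 = 929.13 W/m².
Daily total = Q̄ × 13.80 h × 3600 s/h = 929.13 × 13.80 × 3600 / 10⁶ = 46.16 MJ/m².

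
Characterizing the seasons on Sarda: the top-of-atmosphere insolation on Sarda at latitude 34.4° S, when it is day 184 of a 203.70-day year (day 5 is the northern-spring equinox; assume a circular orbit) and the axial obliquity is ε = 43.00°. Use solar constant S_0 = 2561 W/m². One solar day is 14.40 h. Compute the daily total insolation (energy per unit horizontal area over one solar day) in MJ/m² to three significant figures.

50.5 MJ/m²

Solar longitude: L_s = 360° × (184 − 5)/203.70 = 316.348°.
sin δ = sin 43.00° × sin 316.348° = -0.47077, so δ = -28.084°.
cos h₀ = −tan(-34.4°) tan(-28.084°) = -0.3654, h₀ = 1.9448 rad.
Bracket: h₀ sin ϕ sin δ + cos ϕ cos δ sin h₀ = 1.9448×-0.56497×-0.47077 + 0.82511×0.88226×0.93087 = 0.517260 + 0.677638 = 1.194898.
Q̄ = (S_0/π) × [bracket] = (2561/π) × 1.194898 = 974.07 W/m².
Daily total = Q̄ × 14.40 h × 3600 s/h = 974.07 × 14.40 × 3600 / 10⁶ = 50.50 MJ/m².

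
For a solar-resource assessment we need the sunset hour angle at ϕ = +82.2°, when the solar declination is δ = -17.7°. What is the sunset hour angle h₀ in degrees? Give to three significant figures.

cos h₀ = −tan ϕ · tan δ = 2.3298 ≥ 1, so the Sun never rises (polar night) and h₀ = 0.

h₀ = 0.00°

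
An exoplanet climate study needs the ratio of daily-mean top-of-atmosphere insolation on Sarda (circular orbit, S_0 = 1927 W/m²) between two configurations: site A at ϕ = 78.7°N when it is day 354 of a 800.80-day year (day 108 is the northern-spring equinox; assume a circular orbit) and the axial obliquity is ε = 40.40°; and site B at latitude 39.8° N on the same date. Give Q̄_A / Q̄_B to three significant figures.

— Configuration A (ϕ=+78.7°):
Solar longitude: L_s = 360° × (354 − 108)/800.80 = 110.589°.
sin δ = sin 40.40° × sin 110.589° = 0.60672, so δ = +37.353°.
cos h₀ = −tan(+78.7°) tan(+37.353°) = -3.8197 ≤ −1 ⇒ polar day, h₀ = π.
Bracket: h₀ sin ϕ sin δ + cos ϕ cos δ sin h₀ = 3.1416×0.98061×0.60672 + 0.19595×0.79491×0.00000 = 1.869113 + 0.000000 = 1.869113.
Q̄ = (S_0/π) × [bracket] = (1927/π) × 1.869113 = 1146.5 W/m².
— Configuration B (ϕ=+39.8°):
cos h₀ = −tan(+39.8°) tan(+37.353°) = -0.6359, h₀ = 2.2600 rad.
Bracket: h₀ sin ϕ sin δ + cos ϕ cos δ sin h₀ = 2.2600×0.64011×0.60672 + 0.76828×0.79491×0.77176 = 0.877711 + 0.471324 = 1.349035.
Q̄ = (S_0/π) × [bracket] = (1927/π) × 1.349035 = 827.48 W/m².
Ratio Q̄_A / Q̄_B = 1146.5 / 827.48 = 1.386.

Q̄_A / Q̄_B ≈ 1.39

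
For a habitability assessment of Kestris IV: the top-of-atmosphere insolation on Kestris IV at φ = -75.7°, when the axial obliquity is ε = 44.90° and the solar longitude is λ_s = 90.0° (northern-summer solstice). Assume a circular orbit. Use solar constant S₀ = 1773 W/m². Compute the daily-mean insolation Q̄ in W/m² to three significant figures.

Solar declination: sin δ = sin ε · sin λ_s = sin 44.90° × sin 90.0° = 0.70587, so δ = +44.900°.
cos H₀ = −tan(-75.7°) tan(+44.900°) = 3.9095 ≥ 1 ⇒ polar night, H₀ = 0 and Q̄ = 0.

Q̄ ≈ 0.00 W/m²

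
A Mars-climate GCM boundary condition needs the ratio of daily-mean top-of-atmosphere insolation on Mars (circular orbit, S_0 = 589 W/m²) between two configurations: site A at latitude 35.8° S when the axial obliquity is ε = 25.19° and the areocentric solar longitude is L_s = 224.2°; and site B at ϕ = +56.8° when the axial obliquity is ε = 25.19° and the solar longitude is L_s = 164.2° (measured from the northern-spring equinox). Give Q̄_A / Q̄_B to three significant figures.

— Configuration A (ϕ=-35.8°):
sin δ = sin 25.19° × sin 224.2° = -0.29673, so δ = -17.261°.
cos h₀ = −tan(-35.8°) tan(-17.261°) = -0.2241, h₀ = 1.7968 rad.
Bracket: h₀ sin ϕ sin δ + cos ϕ cos δ sin h₀ = 1.7968×-0.58496×-0.29673 + 0.81106×0.95496×0.97457 = 0.311880 + 0.754834 = 1.066714.
Q̄ = (S_0/π) × [bracket] = (589/π) × 1.066714 = 199.99 W/m².
— Configuration B (ϕ=+56.8°):
Solar declination: sin δ = sin ε · sin L_s = sin 25.19° × sin 164.2° = 0.11589, so δ = +6.655°.
cos h₀ = −tan(+56.8°) tan(+6.655°) = -0.1783, h₀ = 1.7501 rad.
Bracket: h₀ sin ϕ sin δ + cos ϕ cos δ sin h₀ = 1.7501×0.83676×0.11589 + 0.54756×0.99326×0.98398 = 0.169711 + 0.535157 = 0.704868.
Q̄ = (S_0/π) × [bracket] = (589/π) × 0.704868 = 132.15 W/m².
Ratio Q̄_A / Q̄_B = 199.99 / 132.15 = 1.513.

Q̄_A / Q̄_B ≈ 1.51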